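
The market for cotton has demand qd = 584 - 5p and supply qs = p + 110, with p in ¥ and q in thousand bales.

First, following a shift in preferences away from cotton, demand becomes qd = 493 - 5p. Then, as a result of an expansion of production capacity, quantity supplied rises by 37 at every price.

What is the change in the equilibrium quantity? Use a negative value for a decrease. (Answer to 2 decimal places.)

Initially, 584 - 5p = p + 110, so 474 = 6p and p = 79, q = 189.
The shock moves the curves to qd = 493 - 5p and qs = p + 147.
Clearing the new market: 493 - 5p = p + 147, so p = 173/3 ≈ 57.6667 and q = 614/3 ≈ 204.6667.
Δq = 204.6667 − 189 = +15.67.

+15.67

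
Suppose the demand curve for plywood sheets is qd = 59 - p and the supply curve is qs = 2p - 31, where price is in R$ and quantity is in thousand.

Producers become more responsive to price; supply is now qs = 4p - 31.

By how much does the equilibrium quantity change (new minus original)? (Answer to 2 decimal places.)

+12.00

Original equilibrium: 59 - p = 2p - 31 gives 90 = 3p, so p = 30 and q = 29.
With the change applied: demand qd = 59 - p, supply qs = 4p - 31.
Equate the new curves: 59 - p = 4p - 31, giving 90 = 5p, p = 18, q = 41.
Δq = 41 − 29 = +12.00.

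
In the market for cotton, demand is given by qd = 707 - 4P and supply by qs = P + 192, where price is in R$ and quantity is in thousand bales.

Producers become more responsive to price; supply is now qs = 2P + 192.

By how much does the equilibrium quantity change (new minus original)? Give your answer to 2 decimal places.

+68.67

Solve the original market: 707 - 4P = P + 192, hence P = 103 and q = 295.
The new curves are qd = 707 - 4P (demand) and qs = 2P + 192 (supply).
New equilibrium: 707 - 4P = 2P + 192 ⇒ 515 = 6P ⇒ P = 515/6 ≈ 85.8333, q = 1091/3 ≈ 363.6667.
Δq = 363.6667 − 295 = +68.67.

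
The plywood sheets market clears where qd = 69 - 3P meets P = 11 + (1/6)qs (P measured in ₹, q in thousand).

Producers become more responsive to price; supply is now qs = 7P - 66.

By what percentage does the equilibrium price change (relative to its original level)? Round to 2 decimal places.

Before the shock: 69 - 3P = 6P - 66 ⇒ 135 = 9P ⇒ P = 15, q = 24.
The new curves are qd = 69 - 3P (demand) and qs = 7P - 66 (supply).
Setting them equal: 69 - 3P = 7P - 66 → 135 = 10P, so P = 13.5 and q = 28.5.
%ΔP = (13.5 − 15) / 15 × 100 = -10.00%.

-10.00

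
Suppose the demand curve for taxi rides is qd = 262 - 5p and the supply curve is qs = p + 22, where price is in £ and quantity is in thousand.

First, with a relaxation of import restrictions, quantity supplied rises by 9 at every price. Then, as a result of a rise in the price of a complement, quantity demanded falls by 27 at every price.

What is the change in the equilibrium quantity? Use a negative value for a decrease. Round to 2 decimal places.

Before the shock: 262 - 5p = p + 22 ⇒ 240 = 6p ⇒ p = 40, q = 62.
The shock moves the curves to qd = 235 - 5p and qs = p + 31.
Equate the new curves: 235 - 5p = p + 31, giving 204 = 6p, p = 34, q = 65.
Δq = 65 − 62 = +3.00.

+3.00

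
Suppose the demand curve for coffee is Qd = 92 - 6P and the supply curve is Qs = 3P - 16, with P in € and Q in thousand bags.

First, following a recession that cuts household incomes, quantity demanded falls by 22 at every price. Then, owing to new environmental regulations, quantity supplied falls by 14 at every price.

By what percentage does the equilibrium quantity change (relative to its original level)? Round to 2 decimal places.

Solve the original market: 92 - 6P = 3P - 16, hence P = 12 and Q = 20.
The new curves are Qd = 70 - 6P (demand) and Qs = 3P - 30 (supply).
Setting them equal: 70 - 6P = 3P - 30 → 100 = 9P, so P = 100/9 ≈ 11.1111 and Q = 10/3 ≈ 3.3333.
%ΔQ = (3.3333 − 20) / 20 × 100 = -83.33%.

-83.33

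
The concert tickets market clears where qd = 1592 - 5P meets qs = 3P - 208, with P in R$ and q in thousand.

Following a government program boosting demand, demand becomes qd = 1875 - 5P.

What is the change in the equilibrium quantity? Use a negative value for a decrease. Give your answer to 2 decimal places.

Initially, 1592 - 5P = 3P - 208, so 1800 = 8P and P = 225, q = 467.
After the shift, demand is qd = 1875 - 5P and supply is qs = 3P - 208.
Equate the new curves: 1875 - 5P = 3P - 208, giving 2083 = 8P, P = 260.375, q = 573.125.
Δq = 573.125 − 467 = +106.13.

+106.13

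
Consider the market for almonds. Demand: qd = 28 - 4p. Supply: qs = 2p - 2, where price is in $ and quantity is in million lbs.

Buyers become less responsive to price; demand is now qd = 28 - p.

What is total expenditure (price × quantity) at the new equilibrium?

Before the shock: 28 - 4p = 2p - 2 ⇒ 30 = 6p ⇒ p = 5, q = 8.
After the shift, demand is qd = 28 - p and supply is qs = 2p - 2.
New equilibrium: 28 - p = 2p - 2 ⇒ 30 = 3p ⇒ p = 10, q = 18.
New expenditure = 10 × 18 = 180.

180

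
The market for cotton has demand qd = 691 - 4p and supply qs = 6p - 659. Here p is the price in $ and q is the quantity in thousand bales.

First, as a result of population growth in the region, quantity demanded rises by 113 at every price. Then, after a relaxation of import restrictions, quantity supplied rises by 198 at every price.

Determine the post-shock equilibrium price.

Initially, 691 - 4p = 6p - 659, so 1350 = 10p and p = 135, q = 151.
The new curves are qd = 804 - 4p (demand) and qs = 6p - 461 (supply).
New equilibrium: 804 - 4p = 6p - 461 ⇒ 1265 = 10p ⇒ p = 126.5, q = 298.

126.5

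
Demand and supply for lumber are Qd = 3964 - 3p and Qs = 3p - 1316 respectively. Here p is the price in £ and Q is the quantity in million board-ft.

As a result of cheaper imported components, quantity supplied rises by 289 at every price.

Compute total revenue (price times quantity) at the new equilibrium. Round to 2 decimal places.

Initially, 3964 - 3p = 3p - 1316, so 5280 = 6p and p = 880, Q = 1324.
With the change applied: demand Qd = 3964 - 3p, supply Qs = 3p - 1027.
Setting them equal: 3964 - 3p = 3p - 1027 → 4991 = 6p, so p = 4991/6 ≈ 831.8333 and Q = 1468.5.
New expenditure = 831.8333 × 1468.5 = 1221547.25.

1221547.25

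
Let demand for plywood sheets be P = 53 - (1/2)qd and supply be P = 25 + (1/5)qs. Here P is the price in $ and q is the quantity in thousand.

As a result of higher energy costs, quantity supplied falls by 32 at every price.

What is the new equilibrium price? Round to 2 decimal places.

Solve the original market: 106 - 2P = 5P - 125, hence P = 33 and q = 40.
With the change applied: demand qd = 106 - 2P, supply qs = 5P - 157.
Clearing the new market: 106 - 2P = 5P - 157, so P = 263/7 ≈ 37.5714 and q = 216/7 ≈ 30.8571.

37.57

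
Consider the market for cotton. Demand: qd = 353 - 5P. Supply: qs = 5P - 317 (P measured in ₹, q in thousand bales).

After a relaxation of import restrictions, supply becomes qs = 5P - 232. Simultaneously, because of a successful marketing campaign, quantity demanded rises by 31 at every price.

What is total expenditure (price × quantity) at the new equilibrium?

4681.6

Initially, 353 - 5P = 5P - 317, so 670 = 10P and P = 67, q = 18.
With the change applied: demand qd = 384 - 5P, supply qs = 5P - 232.
Clearing the new market: 384 - 5P = 5P - 232, so P = 61.6 and q = 76.
New expenditure = 61.6 × 76 = 4681.6.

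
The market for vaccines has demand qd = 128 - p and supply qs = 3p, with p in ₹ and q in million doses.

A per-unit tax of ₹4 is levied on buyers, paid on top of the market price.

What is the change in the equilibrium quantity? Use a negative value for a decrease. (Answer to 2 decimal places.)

-3.00

Solve the original market: 128 - p = 3p, hence p = 32 and q = 96.
Since buyers pay the price plus the tax, the effective demand curve becomes qd = 124 - p.
Equate the new curves: 124 - p = 3p, giving 124 = 4p, p = 31, q = 93.
Δq = 93 − 96 = -3.00.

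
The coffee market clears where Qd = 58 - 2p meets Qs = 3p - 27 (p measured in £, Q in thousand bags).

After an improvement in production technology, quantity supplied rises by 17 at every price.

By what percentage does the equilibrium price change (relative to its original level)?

Solve the original market: 58 - 2p = 3p - 27, hence p = 17 and Q = 24.
The new curves are Qd = 58 - 2p (demand) and Qs = 3p - 10 (supply).
Setting them equal: 58 - 2p = 3p - 10 → 68 = 5p, so p = 13.6 and Q = 30.8.
%Δp = (13.6 − 17) / 17 × 100 = -20%.

-20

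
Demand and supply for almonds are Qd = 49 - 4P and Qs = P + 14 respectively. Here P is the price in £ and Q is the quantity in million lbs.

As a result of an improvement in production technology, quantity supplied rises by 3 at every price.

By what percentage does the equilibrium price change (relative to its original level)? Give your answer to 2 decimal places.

-8.57

Before the shock: 49 - 4P = P + 14 ⇒ 35 = 5P ⇒ P = 7, Q = 21.
With the change applied: demand Qd = 49 - 4P, supply Qs = P + 17.
Equate the new curves: 49 - 4P = P + 17, giving 32 = 5P, P = 6.4, Q = 23.4.
%ΔP = (6.4 − 7) / 7 × 100 = -8.57%.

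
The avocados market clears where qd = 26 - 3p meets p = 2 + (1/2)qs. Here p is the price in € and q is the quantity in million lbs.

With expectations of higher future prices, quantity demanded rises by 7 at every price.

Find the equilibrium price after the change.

Original equilibrium: 26 - 3p = 2p - 4 gives 30 = 5p, so p = 6 and q = 8.
The new curves are qd = 33 - 3p (demand) and qs = 2p - 4 (supply).
New equilibrium: 33 - 3p = 2p - 4 ⇒ 37 = 5p ⇒ p = 7.4, q = 10.8.

7.4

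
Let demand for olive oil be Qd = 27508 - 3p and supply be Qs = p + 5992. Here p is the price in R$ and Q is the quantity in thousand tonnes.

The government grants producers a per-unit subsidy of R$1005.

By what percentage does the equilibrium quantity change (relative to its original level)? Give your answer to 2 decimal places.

Solve the original market: 27508 - 3p = p + 5992, hence p = 5379 and Q = 11371.
Since sellers receive the price plus the subsidy, the effective supply curve becomes Qs = p + 6997.
Clearing the new market: 27508 - 3p = p + 6997, so p = 5127.75 and Q = 12124.75.
%ΔQ = (12124.75 − 11371) / 11371 × 100 = +6.63%.

+6.63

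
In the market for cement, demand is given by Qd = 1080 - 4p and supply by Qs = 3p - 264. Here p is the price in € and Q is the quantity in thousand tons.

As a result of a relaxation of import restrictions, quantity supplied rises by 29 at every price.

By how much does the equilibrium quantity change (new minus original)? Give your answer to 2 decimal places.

+16.57

Initially, 1080 - 4p = 3p - 264, so 1344 = 7p and p = 192, Q = 312.
With the change applied: demand Qd = 1080 - 4p, supply Qs = 3p - 235.
Clearing the new market: 1080 - 4p = 3p - 235, so p = 1315/7 ≈ 187.8571 and Q = 2300/7 ≈ 328.5714.
ΔQ = 328.5714 − 312 = +16.57.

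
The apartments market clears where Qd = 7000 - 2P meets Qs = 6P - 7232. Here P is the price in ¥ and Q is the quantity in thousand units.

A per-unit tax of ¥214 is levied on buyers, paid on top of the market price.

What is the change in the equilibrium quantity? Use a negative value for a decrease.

-321

Initially, 7000 - 2P = 6P - 7232, so 14232 = 8P and P = 1779, Q = 3442.
Since buyers pay the price plus the tax, the effective demand curve becomes Qd = 6572 - 2P.
Equate the new curves: 6572 - 2P = 6P - 7232, giving 13804 = 8P, P = 1725.5, Q = 3121.
ΔQ = 3121 − 3442 = -321.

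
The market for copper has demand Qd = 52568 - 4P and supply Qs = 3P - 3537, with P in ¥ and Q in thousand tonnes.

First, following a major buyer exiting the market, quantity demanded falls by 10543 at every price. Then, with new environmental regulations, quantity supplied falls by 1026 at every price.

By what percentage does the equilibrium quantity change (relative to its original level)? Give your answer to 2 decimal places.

-24.89

Before the shock: 52568 - 4P = 3P - 3537 ⇒ 56105 = 7P ⇒ P = 8015, Q = 20508.
After the shift, demand is Qd = 42025 - 4P and supply is Qs = 3P - 4563.
Clearing the new market: 42025 - 4P = 3P - 4563, so P = 46588/7 ≈ 6655.4286 and Q = 107823/7 ≈ 15403.2857.
%ΔQ = (15403.2857 − 20508) / 20508 × 100 = -24.89%.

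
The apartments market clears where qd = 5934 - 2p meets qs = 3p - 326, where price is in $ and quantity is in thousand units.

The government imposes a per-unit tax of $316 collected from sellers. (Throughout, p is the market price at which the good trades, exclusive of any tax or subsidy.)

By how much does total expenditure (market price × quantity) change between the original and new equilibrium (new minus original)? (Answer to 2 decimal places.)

Solve the original market: 5934 - 2p = 3p - 326, hence p = 1252 and q = 3430.
Since sellers keep the price net of the tax, the effective supply curve becomes qs = 3p - 1274.
New equilibrium: 5934 - 2p = 3p - 1274 ⇒ 7208 = 5p ⇒ p = 1441.6, q = 3050.8.
Expenditure moves from 1252×3430 = 4294360 to 1441.6×3050.8 = 4398033.28; change = +103673.28.

+103673.28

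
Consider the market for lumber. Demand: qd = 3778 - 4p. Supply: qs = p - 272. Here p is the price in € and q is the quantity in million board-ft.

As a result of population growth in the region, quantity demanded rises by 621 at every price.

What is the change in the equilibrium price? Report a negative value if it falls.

Original equilibrium: 3778 - 4p = p - 272 gives 4050 = 5p, so p = 810 and q = 538.
With the change applied: demand qd = 4399 - 4p, supply qs = p - 272.
New equilibrium: 4399 - 4p = p - 272 ⇒ 4671 = 5p ⇒ p = 934.2, q = 662.2.
Δp = 934.2 − 810 = +124.2.

+124.2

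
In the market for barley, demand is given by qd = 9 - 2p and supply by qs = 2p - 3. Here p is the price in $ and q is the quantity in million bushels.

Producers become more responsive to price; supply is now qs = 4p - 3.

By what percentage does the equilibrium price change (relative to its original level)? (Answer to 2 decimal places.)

-33.33

Initially, 9 - 2p = 2p - 3, so 12 = 4p and p = 3, q = 3.
The new curves are qd = 9 - 2p (demand) and qs = 4p - 3 (supply).
Equate the new curves: 9 - 2p = 4p - 3, giving 12 = 6p, p = 2, q = 5.
%Δp = (2 − 3) / 3 × 100 = -33.33%.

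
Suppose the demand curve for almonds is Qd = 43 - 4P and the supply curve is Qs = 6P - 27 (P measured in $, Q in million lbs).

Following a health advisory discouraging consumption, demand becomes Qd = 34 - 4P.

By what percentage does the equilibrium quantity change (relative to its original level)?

Original equilibrium: 43 - 4P = 6P - 27 gives 70 = 10P, so P = 7 and Q = 15.
After the shift, demand is Qd = 34 - 4P and supply is Qs = 6P - 27.
Equate the new curves: 34 - 4P = 6P - 27, giving 61 = 10P, P = 6.1, Q = 9.6.
%ΔQ = (9.6 − 15) / 15 × 100 = -36%.

-36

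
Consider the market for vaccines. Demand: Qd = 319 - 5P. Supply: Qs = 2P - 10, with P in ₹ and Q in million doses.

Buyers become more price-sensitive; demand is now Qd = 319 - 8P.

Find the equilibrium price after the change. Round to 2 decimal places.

32.90

Initially, 319 - 5P = 2P - 10, so 329 = 7P and P = 47, Q = 84.
After the shift, demand is Qd = 319 - 8P and supply is Qs = 2P - 10.
Setting them equal: 319 - 8P = 2P - 10 → 329 = 10P, so P = 32.9 and Q = 55.8.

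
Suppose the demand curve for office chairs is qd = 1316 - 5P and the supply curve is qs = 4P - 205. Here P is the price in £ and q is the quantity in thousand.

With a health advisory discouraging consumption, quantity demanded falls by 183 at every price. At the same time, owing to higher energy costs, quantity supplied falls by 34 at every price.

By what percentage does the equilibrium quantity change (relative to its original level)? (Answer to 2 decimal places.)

-21.28

Before the shock: 1316 - 5P = 4P - 205 ⇒ 1521 = 9P ⇒ P = 169, q = 471.
After the shift, demand is qd = 1133 - 5P and supply is qs = 4P - 239.
Setting them equal: 1133 - 5P = 4P - 239 → 1372 = 9P, so P = 1372/9 ≈ 152.4444 and q = 3337/9 ≈ 370.7778.
%Δq = (370.7778 − 471) / 471 × 100 = -21.28%.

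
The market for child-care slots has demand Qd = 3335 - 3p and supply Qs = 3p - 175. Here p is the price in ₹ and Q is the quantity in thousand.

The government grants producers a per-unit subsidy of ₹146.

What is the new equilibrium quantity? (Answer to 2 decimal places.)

Initially, 3335 - 3p = 3p - 175, so 3510 = 6p and p = 585, Q = 1580.
Since sellers receive the price plus the subsidy, the effective supply curve becomes Qs = 3p + 263.
Setting them equal: 3335 - 3p = 3p + 263 → 3072 = 6p, so p = 512 and Q = 1799.

1799.00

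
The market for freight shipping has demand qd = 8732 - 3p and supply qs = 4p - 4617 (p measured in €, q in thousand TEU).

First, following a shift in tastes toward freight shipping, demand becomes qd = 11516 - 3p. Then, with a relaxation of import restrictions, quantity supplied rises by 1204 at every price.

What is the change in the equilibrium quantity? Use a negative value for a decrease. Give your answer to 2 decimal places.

Before the shock: 8732 - 3p = 4p - 4617 ⇒ 13349 = 7p ⇒ p = 1907, q = 3011.
The new curves are qd = 11516 - 3p (demand) and qs = 4p - 3413 (supply).
Equate the new curves: 11516 - 3p = 4p - 3413, giving 14929 = 7p, p = 14929/7 ≈ 2132.7143, q = 35825/7 ≈ 5117.8571.
Δq = 5117.8571 − 3011 = +2106.86.

+2106.86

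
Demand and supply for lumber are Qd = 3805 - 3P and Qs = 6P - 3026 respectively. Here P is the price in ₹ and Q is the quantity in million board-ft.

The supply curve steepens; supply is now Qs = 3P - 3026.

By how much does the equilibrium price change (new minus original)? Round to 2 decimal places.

Before the shock: 3805 - 3P = 6P - 3026 ⇒ 6831 = 9P ⇒ P = 759, Q = 1528.
The shock moves the curves to Qd = 3805 - 3P and Qs = 3P - 3026.
Equate the new curves: 3805 - 3P = 3P - 3026, giving 6831 = 6P, P = 1138.5, Q = 389.5.
ΔP = 1138.5 − 759 = +379.50.

+379.50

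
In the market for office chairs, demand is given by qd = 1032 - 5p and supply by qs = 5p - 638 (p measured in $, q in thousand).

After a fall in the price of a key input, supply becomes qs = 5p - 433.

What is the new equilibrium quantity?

299.5

Before the shock: 1032 - 5p = 5p - 638 ⇒ 1670 = 10p ⇒ p = 167, q = 197.
With the change applied: demand qd = 1032 - 5p, supply qs = 5p - 433.
Setting them equal: 1032 - 5p = 5p - 433 → 1465 = 10p, so p = 146.5 and q = 299.5.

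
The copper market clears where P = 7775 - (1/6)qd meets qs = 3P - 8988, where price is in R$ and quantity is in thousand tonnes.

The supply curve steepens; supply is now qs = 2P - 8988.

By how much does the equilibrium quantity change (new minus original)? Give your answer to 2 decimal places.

-4636.50

Solve the original market: 46650 - 6P = 3P - 8988, hence P = 6182 and q = 9558.
The shock moves the curves to qd = 46650 - 6P and qs = 2P - 8988.
New equilibrium: 46650 - 6P = 2P - 8988 ⇒ 55638 = 8P ⇒ P = 6954.75, q = 4921.5.
Δq = 4921.5 − 9558 = -4636.50.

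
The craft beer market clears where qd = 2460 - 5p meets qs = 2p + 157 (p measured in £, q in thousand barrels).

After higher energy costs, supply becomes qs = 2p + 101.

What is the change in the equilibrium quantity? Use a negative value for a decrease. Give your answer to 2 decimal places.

-40.00

Before the shock: 2460 - 5p = 2p + 157 ⇒ 2303 = 7p ⇒ p = 329, q = 815.
With the change applied: demand qd = 2460 - 5p, supply qs = 2p + 101.
New equilibrium: 2460 - 5p = 2p + 101 ⇒ 2359 = 7p ⇒ p = 337, q = 775.
Δq = 775 − 815 = -40.00.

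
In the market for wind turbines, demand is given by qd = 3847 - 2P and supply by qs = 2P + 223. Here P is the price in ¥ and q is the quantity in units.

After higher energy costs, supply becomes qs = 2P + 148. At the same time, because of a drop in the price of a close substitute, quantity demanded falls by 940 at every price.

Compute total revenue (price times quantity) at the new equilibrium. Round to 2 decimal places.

Before the shock: 3847 - 2P = 2P + 223 ⇒ 3624 = 4P ⇒ P = 906, q = 2035.
The new curves are qd = 2907 - 2P (demand) and qs = 2P + 148 (supply).
Equate the new curves: 2907 - 2P = 2P + 148, giving 2759 = 4P, P = 689.75, q = 1527.5.
New expenditure = 689.75 × 1527.5 = 1053593.13.

1053593.13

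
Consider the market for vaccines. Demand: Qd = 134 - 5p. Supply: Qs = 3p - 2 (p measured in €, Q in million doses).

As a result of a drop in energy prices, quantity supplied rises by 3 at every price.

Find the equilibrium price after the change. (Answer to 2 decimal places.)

16.63

Before the shock: 134 - 5p = 3p - 2 ⇒ 136 = 8p ⇒ p = 17, Q = 49.
After the shift, demand is Qd = 134 - 5p and supply is Qs = 3p + 1.
Equate the new curves: 134 - 5p = 3p + 1, giving 133 = 8p, p = 16.625, Q = 50.875.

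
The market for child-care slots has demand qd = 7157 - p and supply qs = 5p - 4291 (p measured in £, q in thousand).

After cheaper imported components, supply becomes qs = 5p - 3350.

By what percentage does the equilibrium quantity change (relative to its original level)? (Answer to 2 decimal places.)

+2.99

Original equilibrium: 7157 - p = 5p - 4291 gives 11448 = 6p, so p = 1908 and q = 5249.
The new curves are qd = 7157 - p (demand) and qs = 5p - 3350 (supply).
Setting them equal: 7157 - p = 5p - 3350 → 10507 = 6p, so p = 10507/6 ≈ 1751.1667 and q = 32435/6 ≈ 5405.8333.
%Δq = (5405.8333 − 5249) / 5249 × 100 = +2.99%.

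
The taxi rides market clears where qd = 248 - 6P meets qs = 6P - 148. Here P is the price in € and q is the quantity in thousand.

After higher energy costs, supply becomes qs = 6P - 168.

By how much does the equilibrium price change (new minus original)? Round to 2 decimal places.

Before the shock: 248 - 6P = 6P - 148 ⇒ 396 = 12P ⇒ P = 33, q = 50.
The shock moves the curves to qd = 248 - 6P and qs = 6P - 168.
New equilibrium: 248 - 6P = 6P - 168 ⇒ 416 = 12P ⇒ P = 104/3 ≈ 34.6667, q = 40.
ΔP = 34.6667 − 33 = +1.67.

+1.67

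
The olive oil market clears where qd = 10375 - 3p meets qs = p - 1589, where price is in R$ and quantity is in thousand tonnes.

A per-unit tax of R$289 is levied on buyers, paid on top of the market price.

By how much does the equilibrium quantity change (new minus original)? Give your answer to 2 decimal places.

Initially, 10375 - 3p = p - 1589, so 11964 = 4p and p = 2991, q = 1402.
Since buyers pay the price plus the tax, the effective demand curve becomes qd = 9508 - 3p.
Equate the new curves: 9508 - 3p = p - 1589, giving 11097 = 4p, p = 2774.25, q = 1185.25.
Δq = 1185.25 − 1402 = -216.75.

-216.75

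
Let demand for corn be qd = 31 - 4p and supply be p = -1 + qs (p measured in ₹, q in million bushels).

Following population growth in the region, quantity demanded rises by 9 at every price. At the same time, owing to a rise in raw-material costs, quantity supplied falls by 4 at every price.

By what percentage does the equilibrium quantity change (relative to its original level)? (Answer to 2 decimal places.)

-20.00

Solve the original market: 31 - 4p = p + 1, hence p = 6 and q = 7.
After the shift, demand is qd = 40 - 4p and supply is qs = p - 3.
Equate the new curves: 40 - 4p = p - 3, giving 43 = 5p, p = 8.6, q = 5.6.
%Δq = (5.6 − 7) / 7 × 100 = -20.00%.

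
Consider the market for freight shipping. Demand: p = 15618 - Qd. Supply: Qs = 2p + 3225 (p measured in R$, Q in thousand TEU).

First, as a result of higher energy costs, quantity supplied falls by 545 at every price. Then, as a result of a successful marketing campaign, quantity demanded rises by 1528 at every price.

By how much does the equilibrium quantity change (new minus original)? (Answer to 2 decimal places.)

Before the shock: 15618 - p = 2p + 3225 ⇒ 12393 = 3p ⇒ p = 4131, Q = 11487.
The new curves are Qd = 17146 - p (demand) and Qs = 2p + 2680 (supply).
Clearing the new market: 17146 - p = 2p + 2680, so p = 4822 and Q = 12324.
ΔQ = 12324 − 11487 = +837.00.

+837.00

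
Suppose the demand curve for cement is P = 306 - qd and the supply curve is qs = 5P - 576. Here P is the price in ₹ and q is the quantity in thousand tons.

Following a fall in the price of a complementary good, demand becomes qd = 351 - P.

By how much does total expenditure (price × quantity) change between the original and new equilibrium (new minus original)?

Original equilibrium: 306 - P = 5P - 576 gives 882 = 6P, so P = 147 and q = 159.
The shock moves the curves to qd = 351 - P and qs = 5P - 576.
New equilibrium: 351 - P = 5P - 576 ⇒ 927 = 6P ⇒ P = 154.5, q = 196.5.
Expenditure moves from 147×159 = 23373 to 154.5×196.5 = 30359.25; change = +6986.25.

+6986.25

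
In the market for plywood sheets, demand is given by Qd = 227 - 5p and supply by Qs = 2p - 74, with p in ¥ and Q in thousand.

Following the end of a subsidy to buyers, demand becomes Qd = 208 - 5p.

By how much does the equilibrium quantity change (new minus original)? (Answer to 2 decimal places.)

-5.43

Initially, 227 - 5p = 2p - 74, so 301 = 7p and p = 43, Q = 12.
With the change applied: demand Qd = 208 - 5p, supply Qs = 2p - 74.
New equilibrium: 208 - 5p = 2p - 74 ⇒ 282 = 7p ⇒ p = 282/7 ≈ 40.2857, Q = 46/7 ≈ 6.5714.
ΔQ = 6.5714 − 12 = -5.43.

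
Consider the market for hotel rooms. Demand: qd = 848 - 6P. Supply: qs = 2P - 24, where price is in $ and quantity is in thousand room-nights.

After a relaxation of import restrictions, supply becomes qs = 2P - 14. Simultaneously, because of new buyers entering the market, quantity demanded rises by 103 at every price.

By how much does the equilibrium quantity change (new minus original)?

Initially, 848 - 6P = 2P - 24, so 872 = 8P and P = 109, q = 194.
The new curves are qd = 951 - 6P (demand) and qs = 2P - 14 (supply).
Clearing the new market: 951 - 6P = 2P - 14, so P = 120.625 and q = 227.25.
Δq = 227.25 − 194 = +33.25.

+33.25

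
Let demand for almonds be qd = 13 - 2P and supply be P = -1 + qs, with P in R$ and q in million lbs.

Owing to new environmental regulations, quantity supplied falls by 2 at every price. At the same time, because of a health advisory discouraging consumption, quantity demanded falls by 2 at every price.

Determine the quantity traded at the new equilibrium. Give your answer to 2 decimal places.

Before the shock: 13 - 2P = P + 1 ⇒ 12 = 3P ⇒ P = 4, q = 5.
The new curves are qd = 11 - 2P (demand) and qs = P - 1 (supply).
Equate the new curves: 11 - 2P = P - 1, giving 12 = 3P, P = 4, q = 3.

3.00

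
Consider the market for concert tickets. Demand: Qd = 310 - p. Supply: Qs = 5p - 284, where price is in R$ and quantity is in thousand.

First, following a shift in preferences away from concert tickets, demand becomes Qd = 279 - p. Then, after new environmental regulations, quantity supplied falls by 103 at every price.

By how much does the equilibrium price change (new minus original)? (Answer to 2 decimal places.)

Initially, 310 - p = 5p - 284, so 594 = 6p and p = 99, Q = 211.
With the change applied: demand Qd = 279 - p, supply Qs = 5p - 387.
Setting them equal: 279 - p = 5p - 387 → 666 = 6p, so p = 111 and Q = 168.
Δp = 111 − 99 = +12.00.

+12.00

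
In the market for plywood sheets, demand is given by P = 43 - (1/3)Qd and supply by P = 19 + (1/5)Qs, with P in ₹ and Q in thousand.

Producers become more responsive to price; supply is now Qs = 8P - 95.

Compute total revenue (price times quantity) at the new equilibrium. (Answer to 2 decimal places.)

Before the shock: 129 - 3P = 5P - 95 ⇒ 224 = 8P ⇒ P = 28, Q = 45.
The shock moves the curves to Qd = 129 - 3P and Qs = 8P - 95.
Clearing the new market: 129 - 3P = 8P - 95, so P = 224/11 ≈ 20.3636 and Q = 747/11 ≈ 67.9091.
New expenditure = 20.3636 × 67.9091 = 1382.88.

1382.88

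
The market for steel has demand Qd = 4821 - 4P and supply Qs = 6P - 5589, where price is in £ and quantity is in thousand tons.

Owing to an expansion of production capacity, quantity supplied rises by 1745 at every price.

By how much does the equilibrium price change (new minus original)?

Original equilibrium: 4821 - 4P = 6P - 5589 gives 10410 = 10P, so P = 1041 and Q = 657.
After the shift, demand is Qd = 4821 - 4P and supply is Qs = 6P - 3844.
New equilibrium: 4821 - 4P = 6P - 3844 ⇒ 8665 = 10P ⇒ P = 866.5, Q = 1355.
ΔP = 866.5 − 1041 = -174.5.

-174.5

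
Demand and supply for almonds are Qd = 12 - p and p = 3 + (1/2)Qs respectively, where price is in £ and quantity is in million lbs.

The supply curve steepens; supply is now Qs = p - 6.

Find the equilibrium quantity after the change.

3

Initially, 12 - p = 2p - 6, so 18 = 3p and p = 6, Q = 6.
After the shift, demand is Qd = 12 - p and supply is Qs = p - 6.
New equilibrium: 12 - p = p - 6 ⇒ 18 = 2p ⇒ p = 9, Q = 3.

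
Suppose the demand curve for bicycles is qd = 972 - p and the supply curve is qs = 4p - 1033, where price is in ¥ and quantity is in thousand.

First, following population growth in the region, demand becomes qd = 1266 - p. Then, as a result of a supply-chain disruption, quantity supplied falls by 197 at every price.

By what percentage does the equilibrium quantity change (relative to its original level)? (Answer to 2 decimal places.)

Original equilibrium: 972 - p = 4p - 1033 gives 2005 = 5p, so p = 401 and q = 571.
The shock moves the curves to qd = 1266 - p and qs = 4p - 1230.
Setting them equal: 1266 - p = 4p - 1230 → 2496 = 5p, so p = 499.2 and q = 766.8.
%Δq = (766.8 − 571) / 571 × 100 = +34.29%.

+34.29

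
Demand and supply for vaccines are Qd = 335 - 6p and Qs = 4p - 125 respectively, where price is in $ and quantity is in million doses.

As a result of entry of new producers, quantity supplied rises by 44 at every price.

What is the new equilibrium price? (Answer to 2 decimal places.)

Original equilibrium: 335 - 6p = 4p - 125 gives 460 = 10p, so p = 46 and Q = 59.
With the change applied: demand Qd = 335 - 6p, supply Qs = 4p - 81.
Equate the new curves: 335 - 6p = 4p - 81, giving 416 = 10p, p = 41.6, Q = 85.4.

41.60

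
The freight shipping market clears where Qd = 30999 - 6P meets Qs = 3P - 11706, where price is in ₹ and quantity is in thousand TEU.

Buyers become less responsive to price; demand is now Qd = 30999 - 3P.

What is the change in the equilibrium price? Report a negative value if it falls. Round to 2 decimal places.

Before the shock: 30999 - 6P = 3P - 11706 ⇒ 42705 = 9P ⇒ P = 4745, Q = 2529.
The new curves are Qd = 30999 - 3P (demand) and Qs = 3P - 11706 (supply).
New equilibrium: 30999 - 3P = 3P - 11706 ⇒ 42705 = 6P ⇒ P = 7117.5, Q = 9646.5.
ΔP = 7117.5 − 4745 = +2372.50.

+2372.50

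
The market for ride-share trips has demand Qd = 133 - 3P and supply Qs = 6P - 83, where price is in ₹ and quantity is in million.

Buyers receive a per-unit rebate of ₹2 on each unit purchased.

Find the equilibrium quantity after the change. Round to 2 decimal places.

Original equilibrium: 133 - 3P = 6P - 83 gives 216 = 9P, so P = 24 and Q = 61.
Since buyers' out-of-pocket price is the market price minus the rebate, the effective demand curve becomes Qd = 139 - 3P.
New equilibrium: 139 - 3P = 6P - 83 ⇒ 222 = 9P ⇒ P = 74/3 ≈ 24.6667, Q = 65.

65.00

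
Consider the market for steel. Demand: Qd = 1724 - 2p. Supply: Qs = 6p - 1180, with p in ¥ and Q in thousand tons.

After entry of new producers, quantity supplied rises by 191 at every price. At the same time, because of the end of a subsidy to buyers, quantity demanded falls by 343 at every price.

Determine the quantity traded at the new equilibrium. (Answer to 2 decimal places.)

788.50

Initially, 1724 - 2p = 6p - 1180, so 2904 = 8p and p = 363, Q = 998.
After the shift, demand is Qd = 1381 - 2p and supply is Qs = 6p - 989.
New equilibrium: 1381 - 2p = 6p - 989 ⇒ 2370 = 8p ⇒ p = 296.25, Q = 788.5.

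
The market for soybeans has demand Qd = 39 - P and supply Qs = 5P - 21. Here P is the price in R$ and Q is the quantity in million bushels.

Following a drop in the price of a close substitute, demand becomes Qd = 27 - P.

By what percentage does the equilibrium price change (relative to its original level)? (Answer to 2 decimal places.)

Before the shock: 39 - P = 5P - 21 ⇒ 60 = 6P ⇒ P = 10, Q = 29.
The new curves are Qd = 27 - P (demand) and Qs = 5P - 21 (supply).
Clearing the new market: 27 - P = 5P - 21, so P = 8 and Q = 19.
%ΔP = (8 − 10) / 10 × 100 = -20.00%.

-20.00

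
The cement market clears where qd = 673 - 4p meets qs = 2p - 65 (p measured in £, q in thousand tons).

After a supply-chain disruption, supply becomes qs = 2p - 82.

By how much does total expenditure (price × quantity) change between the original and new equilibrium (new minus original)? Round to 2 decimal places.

-913.28

Initially, 673 - 4p = 2p - 65, so 738 = 6p and p = 123, q = 181.
After the shift, demand is qd = 673 - 4p and supply is qs = 2p - 82.
New equilibrium: 673 - 4p = 2p - 82 ⇒ 755 = 6p ⇒ p = 755/6 ≈ 125.8333, q = 509/3 ≈ 169.6667.
Expenditure moves from 123×181 = 22263 to 125.8333×169.6667 = 21349.7222; change = -913.28.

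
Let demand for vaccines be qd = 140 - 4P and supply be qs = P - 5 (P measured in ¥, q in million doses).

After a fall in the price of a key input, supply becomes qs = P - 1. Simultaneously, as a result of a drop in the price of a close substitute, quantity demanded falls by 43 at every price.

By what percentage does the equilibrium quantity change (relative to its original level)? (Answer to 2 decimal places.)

-22.50

Before the shock: 140 - 4P = P - 5 ⇒ 145 = 5P ⇒ P = 29, q = 24.
After the shift, demand is qd = 97 - 4P and supply is qs = P - 1.
Clearing the new market: 97 - 4P = P - 1, so P = 19.6 and q = 18.6.
%Δq = (18.6 − 24) / 24 × 100 = -22.50%.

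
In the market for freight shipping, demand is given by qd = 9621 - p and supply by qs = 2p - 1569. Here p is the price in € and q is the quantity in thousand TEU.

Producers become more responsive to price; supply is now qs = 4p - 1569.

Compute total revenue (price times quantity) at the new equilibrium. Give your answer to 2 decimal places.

Initially, 9621 - p = 2p - 1569, so 11190 = 3p and p = 3730, q = 5891.
The shock moves the curves to qd = 9621 - p and qs = 4p - 1569.
Setting them equal: 9621 - p = 4p - 1569 → 11190 = 5p, so p = 2238 and q = 7383.
New expenditure = 2238 × 7383 = 16523154.00.

16523154.00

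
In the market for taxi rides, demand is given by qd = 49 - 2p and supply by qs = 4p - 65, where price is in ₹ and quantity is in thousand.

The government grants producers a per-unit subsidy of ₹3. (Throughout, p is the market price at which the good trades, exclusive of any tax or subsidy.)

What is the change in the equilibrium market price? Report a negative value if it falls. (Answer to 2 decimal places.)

-2.00

Original equilibrium: 49 - 2p = 4p - 65 gives 114 = 6p, so p = 19 and q = 11.
Since sellers receive the price plus the subsidy, the effective supply curve becomes qs = 4p - 53.
New equilibrium: 49 - 2p = 4p - 53 ⇒ 102 = 6p ⇒ p = 17, q = 15.
Δp = 17 − 19 = -2.00.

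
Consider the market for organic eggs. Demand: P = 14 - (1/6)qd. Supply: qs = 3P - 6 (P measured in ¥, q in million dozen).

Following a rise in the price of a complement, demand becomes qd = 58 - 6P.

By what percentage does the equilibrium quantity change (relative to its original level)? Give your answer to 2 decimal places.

-36.11

Original equilibrium: 84 - 6P = 3P - 6 gives 90 = 9P, so P = 10 and q = 24.
The new curves are qd = 58 - 6P (demand) and qs = 3P - 6 (supply).
Setting them equal: 58 - 6P = 3P - 6 → 64 = 9P, so P = 64/9 ≈ 7.1111 and q = 46/3 ≈ 15.3333.
%Δq = (15.3333 − 24) / 24 × 100 = -36.11%.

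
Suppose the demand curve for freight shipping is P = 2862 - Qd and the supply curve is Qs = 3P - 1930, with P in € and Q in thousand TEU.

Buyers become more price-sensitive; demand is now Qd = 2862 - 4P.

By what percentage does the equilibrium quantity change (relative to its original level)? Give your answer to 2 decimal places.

Original equilibrium: 2862 - P = 3P - 1930 gives 4792 = 4P, so P = 1198 and Q = 1664.
With the change applied: demand Qd = 2862 - 4P, supply Qs = 3P - 1930.
Clearing the new market: 2862 - 4P = 3P - 1930, so P = 4792/7 ≈ 684.5714 and Q = 866/7 ≈ 123.7143.
%ΔQ = (123.7143 − 1664) / 1664 × 100 = -92.57%.

-92.57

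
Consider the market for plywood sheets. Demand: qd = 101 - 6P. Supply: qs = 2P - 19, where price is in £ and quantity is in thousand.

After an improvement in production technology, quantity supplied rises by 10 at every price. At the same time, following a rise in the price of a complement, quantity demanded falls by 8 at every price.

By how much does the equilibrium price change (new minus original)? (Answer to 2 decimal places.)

Solve the original market: 101 - 6P = 2P - 19, hence P = 15 and q = 11.
The shock moves the curves to qd = 93 - 6P and qs = 2P - 9.
New equilibrium: 93 - 6P = 2P - 9 ⇒ 102 = 8P ⇒ P = 12.75, q = 16.5.
ΔP = 12.75 − 15 = -2.25.

-2.25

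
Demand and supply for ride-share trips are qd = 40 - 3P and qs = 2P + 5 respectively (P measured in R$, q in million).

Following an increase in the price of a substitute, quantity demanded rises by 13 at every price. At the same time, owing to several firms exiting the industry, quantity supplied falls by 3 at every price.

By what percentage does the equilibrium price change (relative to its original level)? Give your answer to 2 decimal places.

+45.71

Initially, 40 - 3P = 2P + 5, so 35 = 5P and P = 7, q = 19.
The new curves are qd = 53 - 3P (demand) and qs = 2P + 2 (supply).
New equilibrium: 53 - 3P = 2P + 2 ⇒ 51 = 5P ⇒ P = 10.2, q = 22.4.
%ΔP = (10.2 − 7) / 7 × 100 = +45.71%.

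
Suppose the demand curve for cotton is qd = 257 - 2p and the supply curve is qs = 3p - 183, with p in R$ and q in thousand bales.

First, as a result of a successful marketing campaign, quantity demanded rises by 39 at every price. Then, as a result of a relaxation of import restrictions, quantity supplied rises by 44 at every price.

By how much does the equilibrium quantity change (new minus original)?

+41

Before the shock: 257 - 2p = 3p - 183 ⇒ 440 = 5p ⇒ p = 88, q = 81.
The shock moves the curves to qd = 296 - 2p and qs = 3p - 139.
Clearing the new market: 296 - 2p = 3p - 139, so p = 87 and q = 122.
Δq = 122 − 81 = +41.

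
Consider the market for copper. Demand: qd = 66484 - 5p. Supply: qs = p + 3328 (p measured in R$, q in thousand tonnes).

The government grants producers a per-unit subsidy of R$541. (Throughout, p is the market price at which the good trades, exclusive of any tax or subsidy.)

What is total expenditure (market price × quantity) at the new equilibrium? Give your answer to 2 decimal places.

149282856.53

Before the shock: 66484 - 5p = p + 3328 ⇒ 63156 = 6p ⇒ p = 10526, q = 13854.
Since sellers receive the price plus the subsidy, the effective supply curve becomes qs = p + 3869.
Clearing the new market: 66484 - 5p = p + 3869, so p = 62615/6 ≈ 10435.8333 and q = 85829/6 ≈ 14304.8333.
New expenditure = 10435.8333 × 14304.8333 = 149282856.53.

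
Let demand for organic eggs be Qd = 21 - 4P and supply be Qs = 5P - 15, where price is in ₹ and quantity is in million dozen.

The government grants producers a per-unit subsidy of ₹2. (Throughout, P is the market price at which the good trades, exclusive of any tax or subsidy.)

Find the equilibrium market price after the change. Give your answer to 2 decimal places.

2.89

Before the shock: 21 - 4P = 5P - 15 ⇒ 36 = 9P ⇒ P = 4, Q = 5.
Since sellers receive the price plus the subsidy, the effective supply curve becomes Qs = 5P - 5.
New equilibrium: 21 - 4P = 5P - 5 ⇒ 26 = 9P ⇒ P = 26/9 ≈ 2.8889, Q = 85/9 ≈ 9.4444.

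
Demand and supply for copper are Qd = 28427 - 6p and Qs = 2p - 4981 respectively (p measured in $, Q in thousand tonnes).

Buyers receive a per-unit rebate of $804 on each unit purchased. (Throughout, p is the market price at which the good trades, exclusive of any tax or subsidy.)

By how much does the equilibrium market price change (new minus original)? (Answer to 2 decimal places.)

+603.00

Initially, 28427 - 6p = 2p - 4981, so 33408 = 8p and p = 4176, Q = 3371.
Since buyers' out-of-pocket price is the market price minus the rebate, the effective demand curve becomes Qd = 33251 - 6p.
New equilibrium: 33251 - 6p = 2p - 4981 ⇒ 38232 = 8p ⇒ p = 4779, Q = 4577.
Δp = 4779 − 4176 = +603.00.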